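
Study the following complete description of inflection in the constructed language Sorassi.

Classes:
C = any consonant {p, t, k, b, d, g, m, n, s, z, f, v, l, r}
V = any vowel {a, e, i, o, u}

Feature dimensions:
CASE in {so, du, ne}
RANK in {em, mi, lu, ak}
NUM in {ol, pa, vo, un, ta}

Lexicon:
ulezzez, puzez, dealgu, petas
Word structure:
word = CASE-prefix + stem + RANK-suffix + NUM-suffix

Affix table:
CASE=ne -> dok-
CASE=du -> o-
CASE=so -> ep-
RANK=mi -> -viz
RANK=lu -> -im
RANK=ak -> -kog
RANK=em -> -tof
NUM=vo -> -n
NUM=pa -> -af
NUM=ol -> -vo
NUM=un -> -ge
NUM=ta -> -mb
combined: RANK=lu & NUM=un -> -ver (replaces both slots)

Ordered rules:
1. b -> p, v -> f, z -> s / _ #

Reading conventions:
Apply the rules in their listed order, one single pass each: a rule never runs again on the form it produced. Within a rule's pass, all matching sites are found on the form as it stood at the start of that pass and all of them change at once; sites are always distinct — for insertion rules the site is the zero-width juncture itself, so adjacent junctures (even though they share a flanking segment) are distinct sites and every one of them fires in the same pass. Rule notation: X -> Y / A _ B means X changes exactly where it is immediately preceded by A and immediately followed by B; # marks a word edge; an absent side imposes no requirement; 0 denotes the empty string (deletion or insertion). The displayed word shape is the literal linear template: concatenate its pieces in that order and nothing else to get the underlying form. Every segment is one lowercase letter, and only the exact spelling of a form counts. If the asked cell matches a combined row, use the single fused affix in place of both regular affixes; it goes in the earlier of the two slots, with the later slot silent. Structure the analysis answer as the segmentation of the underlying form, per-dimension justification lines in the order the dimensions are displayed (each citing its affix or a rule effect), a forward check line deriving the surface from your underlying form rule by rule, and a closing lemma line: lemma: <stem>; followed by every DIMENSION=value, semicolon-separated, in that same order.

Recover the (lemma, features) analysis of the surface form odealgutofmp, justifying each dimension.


underlying: o-dealgu-tof-mb
CASE=du - signalled by the affix o-
RANK=em - signalled by the affix -tof
NUM=ta - signalled by the affix -mb
check: odealgutofmb -> odealgutofmp
lemma: dealgu; CASE=du; RANK=em; NUM=ta


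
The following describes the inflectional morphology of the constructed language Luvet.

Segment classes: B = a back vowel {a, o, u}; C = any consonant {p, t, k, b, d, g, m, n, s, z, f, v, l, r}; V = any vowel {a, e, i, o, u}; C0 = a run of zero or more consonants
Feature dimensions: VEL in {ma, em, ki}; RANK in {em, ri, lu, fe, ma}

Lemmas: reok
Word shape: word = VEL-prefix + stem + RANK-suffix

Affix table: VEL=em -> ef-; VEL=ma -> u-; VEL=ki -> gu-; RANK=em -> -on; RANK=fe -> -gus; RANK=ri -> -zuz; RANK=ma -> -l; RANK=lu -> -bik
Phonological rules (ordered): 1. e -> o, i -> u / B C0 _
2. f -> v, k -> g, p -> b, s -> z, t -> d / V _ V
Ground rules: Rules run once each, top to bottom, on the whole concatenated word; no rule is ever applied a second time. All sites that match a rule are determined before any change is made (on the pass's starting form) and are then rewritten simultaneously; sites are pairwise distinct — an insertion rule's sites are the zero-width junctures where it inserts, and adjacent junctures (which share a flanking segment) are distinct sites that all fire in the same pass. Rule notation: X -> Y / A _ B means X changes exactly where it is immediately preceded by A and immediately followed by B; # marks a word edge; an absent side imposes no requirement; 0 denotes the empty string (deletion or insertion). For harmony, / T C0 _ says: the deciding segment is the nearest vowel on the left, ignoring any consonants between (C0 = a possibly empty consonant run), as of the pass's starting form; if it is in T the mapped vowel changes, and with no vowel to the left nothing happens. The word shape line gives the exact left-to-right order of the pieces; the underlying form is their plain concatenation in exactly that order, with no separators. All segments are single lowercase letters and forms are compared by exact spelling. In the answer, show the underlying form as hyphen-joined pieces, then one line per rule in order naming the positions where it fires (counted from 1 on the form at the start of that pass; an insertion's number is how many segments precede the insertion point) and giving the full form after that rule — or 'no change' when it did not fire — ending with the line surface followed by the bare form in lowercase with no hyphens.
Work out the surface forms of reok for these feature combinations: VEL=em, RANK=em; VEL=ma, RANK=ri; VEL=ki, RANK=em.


cell VEL=em, RANK=em:
underlying: ef-reok-on
1. e -> o, i -> u / B C0 _: no change
2. f -> v, k -> g, p -> b, s -> z, t -> d / V _ V: fires at position(s) 6: efreogon
surface: efreogon

cell VEL=ma, RANK=ri:
underlying: u-reok-zuz
1. e -> o, i -> u / B C0 _: fires at position(s) 3: urookzuz
2. f -> v, k -> g, p -> b, s -> z, t -> d / V _ V: no change
surface: urookzuz

cell VEL=ki, RANK=em:
underlying: gu-reok-on
1. e -> o, i -> u / B C0 _: fires at position(s) 4: gurookon
2. f -> v, k -> g, p -> b, s -> z, t -> d / V _ V: fires at position(s) 6: guroogon
surface: guroogon


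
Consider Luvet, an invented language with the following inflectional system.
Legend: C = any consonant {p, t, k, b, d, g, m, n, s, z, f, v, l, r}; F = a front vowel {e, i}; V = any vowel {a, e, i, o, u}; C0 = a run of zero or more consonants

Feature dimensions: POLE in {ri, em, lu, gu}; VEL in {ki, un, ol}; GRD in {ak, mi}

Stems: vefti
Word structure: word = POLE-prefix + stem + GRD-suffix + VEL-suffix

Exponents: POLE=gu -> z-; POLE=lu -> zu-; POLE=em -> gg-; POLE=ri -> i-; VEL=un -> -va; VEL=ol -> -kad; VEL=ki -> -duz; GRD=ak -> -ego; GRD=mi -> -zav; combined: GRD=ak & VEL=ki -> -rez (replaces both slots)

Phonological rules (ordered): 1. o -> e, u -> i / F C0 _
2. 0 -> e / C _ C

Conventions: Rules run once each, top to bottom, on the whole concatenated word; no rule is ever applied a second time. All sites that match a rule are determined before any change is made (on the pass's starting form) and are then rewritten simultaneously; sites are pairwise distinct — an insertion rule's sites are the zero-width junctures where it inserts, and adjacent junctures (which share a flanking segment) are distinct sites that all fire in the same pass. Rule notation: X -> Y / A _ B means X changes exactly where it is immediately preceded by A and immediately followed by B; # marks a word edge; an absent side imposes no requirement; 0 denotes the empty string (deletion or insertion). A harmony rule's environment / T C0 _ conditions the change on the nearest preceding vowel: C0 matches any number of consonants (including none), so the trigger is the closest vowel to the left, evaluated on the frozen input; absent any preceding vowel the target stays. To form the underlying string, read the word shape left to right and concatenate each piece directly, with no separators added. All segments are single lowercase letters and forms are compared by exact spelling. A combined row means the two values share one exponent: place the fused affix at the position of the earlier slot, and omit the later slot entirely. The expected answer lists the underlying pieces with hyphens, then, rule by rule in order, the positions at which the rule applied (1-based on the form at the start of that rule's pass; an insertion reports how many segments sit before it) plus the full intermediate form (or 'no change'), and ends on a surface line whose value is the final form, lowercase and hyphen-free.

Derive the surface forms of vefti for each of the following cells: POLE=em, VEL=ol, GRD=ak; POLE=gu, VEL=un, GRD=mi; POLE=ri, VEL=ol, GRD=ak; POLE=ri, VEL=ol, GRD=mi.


cell POLE=em, VEL=ol, GRD=ak:
underlying: gg-vefti-ego-kad
1. o -> e, u -> i / F C0 _: fires at position(s) 10: ggveftiegekad
2. 0 -> e / C _ C: inserts after position(s) 1, 2, 5: gegevefetiegekad
surface: gegevefetiegekad

cell POLE=gu, VEL=un, GRD=mi:
underlying: z-vefti-zav-va
1. o -> e, u -> i / F C0 _: no change
2. 0 -> e / C _ C: inserts after position(s) 1, 4, 9: zevefetizaveva
surface: zevefetizaveva

cell POLE=ri, VEL=ol, GRD=ak:
underlying: i-vefti-ego-kad
1. o -> e, u -> i / F C0 _: fires at position(s) 9: iveftiegekad
2. 0 -> e / C _ C: inserts after position(s) 4: ivefetiegekad
surface: ivefetiegekad

cell POLE=ri, VEL=ol, GRD=mi:
underlying: i-vefti-zav-kad
1. o -> e, u -> i / F C0 _: no change
2. 0 -> e / C _ C: inserts after position(s) 4, 9: ivefetizavekad
surface: ivefetizavekad


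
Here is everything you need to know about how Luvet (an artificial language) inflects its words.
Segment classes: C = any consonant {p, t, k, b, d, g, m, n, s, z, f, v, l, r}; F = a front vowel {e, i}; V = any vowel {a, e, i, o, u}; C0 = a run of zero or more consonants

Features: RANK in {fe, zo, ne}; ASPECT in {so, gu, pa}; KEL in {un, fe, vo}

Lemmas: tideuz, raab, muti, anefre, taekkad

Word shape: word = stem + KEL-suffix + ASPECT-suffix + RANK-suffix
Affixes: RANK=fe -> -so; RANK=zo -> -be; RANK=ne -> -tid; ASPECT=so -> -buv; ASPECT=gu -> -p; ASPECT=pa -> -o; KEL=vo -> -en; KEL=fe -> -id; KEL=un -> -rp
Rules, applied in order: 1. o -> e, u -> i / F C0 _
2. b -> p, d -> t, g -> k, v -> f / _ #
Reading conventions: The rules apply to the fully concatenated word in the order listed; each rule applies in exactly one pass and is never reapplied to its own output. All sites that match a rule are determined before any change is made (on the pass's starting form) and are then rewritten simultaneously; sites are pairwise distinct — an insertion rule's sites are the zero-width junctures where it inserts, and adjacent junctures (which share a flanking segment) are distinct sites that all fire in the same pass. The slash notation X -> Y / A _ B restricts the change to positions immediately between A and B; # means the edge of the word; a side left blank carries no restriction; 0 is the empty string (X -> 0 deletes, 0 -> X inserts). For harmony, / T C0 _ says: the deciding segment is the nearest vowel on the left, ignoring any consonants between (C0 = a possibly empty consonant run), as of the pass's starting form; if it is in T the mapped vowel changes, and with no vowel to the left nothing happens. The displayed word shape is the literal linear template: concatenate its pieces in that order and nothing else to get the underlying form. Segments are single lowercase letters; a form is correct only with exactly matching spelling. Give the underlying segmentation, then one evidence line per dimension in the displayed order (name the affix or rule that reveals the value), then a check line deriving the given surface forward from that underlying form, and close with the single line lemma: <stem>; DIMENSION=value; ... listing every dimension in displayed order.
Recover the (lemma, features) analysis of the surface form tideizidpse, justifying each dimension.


underlying: tideuz-id-p-so
RANK=fe - signalled by the affix -so
ASPECT=gu - signalled by the affix -p
KEL=fe - signalled by the affix -id
check: tideuzidpso -> tideizidpse -> tideizidpse
lemma: tideuz; RANK=fe; ASPECT=gu; KEL=fe


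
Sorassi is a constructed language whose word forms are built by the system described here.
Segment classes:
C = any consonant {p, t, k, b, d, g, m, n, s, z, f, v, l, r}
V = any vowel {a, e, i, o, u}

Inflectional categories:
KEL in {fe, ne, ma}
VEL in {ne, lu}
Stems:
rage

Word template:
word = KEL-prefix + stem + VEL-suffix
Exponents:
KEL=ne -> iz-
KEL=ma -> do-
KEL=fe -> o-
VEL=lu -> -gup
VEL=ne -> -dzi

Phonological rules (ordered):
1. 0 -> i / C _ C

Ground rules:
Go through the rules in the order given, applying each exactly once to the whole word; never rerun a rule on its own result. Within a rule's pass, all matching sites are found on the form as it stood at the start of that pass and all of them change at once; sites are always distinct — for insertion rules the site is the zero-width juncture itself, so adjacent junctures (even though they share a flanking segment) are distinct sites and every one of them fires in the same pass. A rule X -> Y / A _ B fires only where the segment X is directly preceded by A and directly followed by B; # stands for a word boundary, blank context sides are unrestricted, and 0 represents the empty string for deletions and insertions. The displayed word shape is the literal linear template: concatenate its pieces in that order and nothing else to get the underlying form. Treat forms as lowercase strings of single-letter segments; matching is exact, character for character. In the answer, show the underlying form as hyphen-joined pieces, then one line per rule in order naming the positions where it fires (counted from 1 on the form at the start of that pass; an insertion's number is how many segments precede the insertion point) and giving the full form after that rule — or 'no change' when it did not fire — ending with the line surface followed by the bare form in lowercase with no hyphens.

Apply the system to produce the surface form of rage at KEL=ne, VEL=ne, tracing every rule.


underlying: iz-rage-dzi
1. 0 -> i / C _ C: inserts after position(s) 2, 7: iziragedizi
surface: iziragedizi


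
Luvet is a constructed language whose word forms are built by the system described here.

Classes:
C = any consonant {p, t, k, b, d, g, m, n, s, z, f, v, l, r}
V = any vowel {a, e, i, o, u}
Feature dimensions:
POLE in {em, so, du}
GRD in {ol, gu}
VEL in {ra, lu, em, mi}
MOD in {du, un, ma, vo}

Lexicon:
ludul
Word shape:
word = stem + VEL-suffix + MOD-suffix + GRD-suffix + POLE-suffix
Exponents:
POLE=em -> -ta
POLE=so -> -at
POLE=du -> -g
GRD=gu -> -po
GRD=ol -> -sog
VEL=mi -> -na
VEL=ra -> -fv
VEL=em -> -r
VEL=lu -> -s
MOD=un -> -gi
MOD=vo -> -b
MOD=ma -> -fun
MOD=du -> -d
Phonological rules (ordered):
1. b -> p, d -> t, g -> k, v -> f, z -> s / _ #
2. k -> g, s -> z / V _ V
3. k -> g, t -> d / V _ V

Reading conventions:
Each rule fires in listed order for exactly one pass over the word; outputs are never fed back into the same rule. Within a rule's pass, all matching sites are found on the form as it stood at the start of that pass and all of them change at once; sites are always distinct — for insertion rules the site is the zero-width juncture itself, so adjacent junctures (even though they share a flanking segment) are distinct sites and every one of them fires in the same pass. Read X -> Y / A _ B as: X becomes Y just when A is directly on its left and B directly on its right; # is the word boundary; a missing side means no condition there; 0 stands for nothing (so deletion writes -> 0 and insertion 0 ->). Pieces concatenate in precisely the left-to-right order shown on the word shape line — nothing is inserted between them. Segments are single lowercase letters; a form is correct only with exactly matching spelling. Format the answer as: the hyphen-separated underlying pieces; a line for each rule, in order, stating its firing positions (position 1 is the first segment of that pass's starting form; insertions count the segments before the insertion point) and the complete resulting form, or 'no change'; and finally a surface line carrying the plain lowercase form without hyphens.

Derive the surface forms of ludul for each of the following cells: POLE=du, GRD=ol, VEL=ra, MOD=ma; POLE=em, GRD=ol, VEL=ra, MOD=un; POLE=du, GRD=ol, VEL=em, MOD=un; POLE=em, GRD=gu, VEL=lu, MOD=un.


cell POLE=du, GRD=ol, VEL=ra, MOD=ma:
underlying: ludul-fv-fun-sog-g
1. b -> p, d -> t, g -> k, v -> f, z -> s / _ #: fires at position(s) 14: ludulfvfunsogk
2. k -> g, s -> z / V _ V: no change
3. k -> g, t -> d / V _ V: no change
surface: ludulfvfunsogk

cell POLE=em, GRD=ol, VEL=ra, MOD=un:
underlying: ludul-fv-gi-sog-ta
1. b -> p, d -> t, g -> k, v -> f, z -> s / _ #: no change
2. k -> g, s -> z / V _ V: fires at position(s) 10: ludulfvgizogta
3. k -> g, t -> d / V _ V: no change
surface: ludulfvgizogta

cell POLE=du, GRD=ol, VEL=em, MOD=un:
underlying: ludul-r-gi-sog-g
1. b -> p, d -> t, g -> k, v -> f, z -> s / _ #: fires at position(s) 12: ludulrgisogk
2. k -> g, s -> z / V _ V: fires at position(s) 9: ludulrgizogk
3. k -> g, t -> d / V _ V: no change
surface: ludulrgizogk

cell POLE=em, GRD=gu, VEL=lu, MOD=un:
underlying: ludul-s-gi-po-ta
1. b -> p, d -> t, g -> k, v -> f, z -> s / _ #: no change
2. k -> g, s -> z / V _ V: no change
3. k -> g, t -> d / V _ V: fires at position(s) 11: ludulsgipoda
surface: ludulsgipoda


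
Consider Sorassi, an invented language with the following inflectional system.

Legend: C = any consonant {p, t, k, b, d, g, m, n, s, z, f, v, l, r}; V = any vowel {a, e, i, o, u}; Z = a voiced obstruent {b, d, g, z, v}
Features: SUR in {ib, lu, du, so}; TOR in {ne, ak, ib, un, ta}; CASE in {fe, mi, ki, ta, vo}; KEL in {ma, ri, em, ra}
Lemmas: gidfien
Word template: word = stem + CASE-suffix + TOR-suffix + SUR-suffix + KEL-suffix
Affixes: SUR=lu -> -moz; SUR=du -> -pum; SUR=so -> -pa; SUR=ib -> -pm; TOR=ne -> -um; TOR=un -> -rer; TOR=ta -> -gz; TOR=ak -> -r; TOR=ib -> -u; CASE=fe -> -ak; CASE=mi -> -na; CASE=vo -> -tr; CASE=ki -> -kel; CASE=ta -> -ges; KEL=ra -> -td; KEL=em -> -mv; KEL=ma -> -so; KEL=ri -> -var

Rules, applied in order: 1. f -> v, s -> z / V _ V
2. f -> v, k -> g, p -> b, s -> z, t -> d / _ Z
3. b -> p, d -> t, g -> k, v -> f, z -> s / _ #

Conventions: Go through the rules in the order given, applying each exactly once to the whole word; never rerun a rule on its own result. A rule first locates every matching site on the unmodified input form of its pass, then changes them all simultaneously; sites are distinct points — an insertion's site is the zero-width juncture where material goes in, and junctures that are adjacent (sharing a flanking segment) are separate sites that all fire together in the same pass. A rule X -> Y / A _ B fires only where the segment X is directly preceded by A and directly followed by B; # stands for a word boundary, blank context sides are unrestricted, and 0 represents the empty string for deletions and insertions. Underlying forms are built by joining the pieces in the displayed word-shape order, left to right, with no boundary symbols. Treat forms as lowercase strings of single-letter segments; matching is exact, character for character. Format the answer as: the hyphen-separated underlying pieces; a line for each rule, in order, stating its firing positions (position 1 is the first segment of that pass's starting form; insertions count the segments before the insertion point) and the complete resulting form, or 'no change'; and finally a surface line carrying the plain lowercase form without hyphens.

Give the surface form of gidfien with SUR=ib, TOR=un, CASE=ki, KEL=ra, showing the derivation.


underlying: gidfien-kel-rer-pm-td
1. f -> v, s -> z / V _ V: no change
2. f -> v, k -> g, p -> b, s -> z, t -> d / _ Z: fires at position(s) 16: gidfienkelrerpmdd
3. b -> p, d -> t, g -> k, v -> f, z -> s / _ #: fires at position(s) 17: gidfienkelrerpmdt
surface: gidfienkelrerpmdt


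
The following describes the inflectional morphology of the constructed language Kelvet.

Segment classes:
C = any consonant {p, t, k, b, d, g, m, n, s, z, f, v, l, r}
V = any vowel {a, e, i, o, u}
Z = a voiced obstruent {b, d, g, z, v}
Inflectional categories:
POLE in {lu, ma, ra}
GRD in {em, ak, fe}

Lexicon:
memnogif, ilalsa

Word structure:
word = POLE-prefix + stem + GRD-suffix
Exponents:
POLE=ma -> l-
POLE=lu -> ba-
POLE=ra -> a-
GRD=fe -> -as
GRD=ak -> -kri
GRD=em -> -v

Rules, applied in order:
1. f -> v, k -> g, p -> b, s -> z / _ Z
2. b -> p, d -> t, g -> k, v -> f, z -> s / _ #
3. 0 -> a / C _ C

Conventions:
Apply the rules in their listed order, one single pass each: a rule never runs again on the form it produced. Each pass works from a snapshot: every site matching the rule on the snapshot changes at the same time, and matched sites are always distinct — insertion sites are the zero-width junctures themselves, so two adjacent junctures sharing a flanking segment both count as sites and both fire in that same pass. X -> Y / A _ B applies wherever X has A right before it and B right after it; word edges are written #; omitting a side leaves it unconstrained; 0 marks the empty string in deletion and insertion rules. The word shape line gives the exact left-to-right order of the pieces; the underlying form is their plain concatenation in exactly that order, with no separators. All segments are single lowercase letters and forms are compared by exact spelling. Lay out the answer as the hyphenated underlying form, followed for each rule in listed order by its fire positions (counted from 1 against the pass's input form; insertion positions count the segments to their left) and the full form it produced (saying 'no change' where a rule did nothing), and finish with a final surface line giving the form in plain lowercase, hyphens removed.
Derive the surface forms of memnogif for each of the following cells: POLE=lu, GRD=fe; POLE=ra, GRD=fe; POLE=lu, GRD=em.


cell POLE=lu, GRD=fe:
underlying: ba-memnogif-as
1. f -> v, k -> g, p -> b, s -> z / _ Z: no change
2. b -> p, d -> t, g -> k, v -> f, z -> s / _ #: no change
3. 0 -> a / C _ C: inserts after position(s) 5: bamemanogifas
surface: bamemanogifas

cell POLE=ra, GRD=fe:
underlying: a-memnogif-as
1. f -> v, k -> g, p -> b, s -> z / _ Z: no change
2. b -> p, d -> t, g -> k, v -> f, z -> s / _ #: no change
3. 0 -> a / C _ C: inserts after position(s) 4: amemanogifas
surface: amemanogifas

cell POLE=lu, GRD=em:
underlying: ba-memnogif-v
1. f -> v, k -> g, p -> b, s -> z / _ Z: fires at position(s) 10: bamemnogivv
2. b -> p, d -> t, g -> k, v -> f, z -> s / _ #: fires at position(s) 11: bamemnogivf
3. 0 -> a / C _ C: inserts after position(s) 5, 10: bamemanogivaf
surface: bamemanogivaf


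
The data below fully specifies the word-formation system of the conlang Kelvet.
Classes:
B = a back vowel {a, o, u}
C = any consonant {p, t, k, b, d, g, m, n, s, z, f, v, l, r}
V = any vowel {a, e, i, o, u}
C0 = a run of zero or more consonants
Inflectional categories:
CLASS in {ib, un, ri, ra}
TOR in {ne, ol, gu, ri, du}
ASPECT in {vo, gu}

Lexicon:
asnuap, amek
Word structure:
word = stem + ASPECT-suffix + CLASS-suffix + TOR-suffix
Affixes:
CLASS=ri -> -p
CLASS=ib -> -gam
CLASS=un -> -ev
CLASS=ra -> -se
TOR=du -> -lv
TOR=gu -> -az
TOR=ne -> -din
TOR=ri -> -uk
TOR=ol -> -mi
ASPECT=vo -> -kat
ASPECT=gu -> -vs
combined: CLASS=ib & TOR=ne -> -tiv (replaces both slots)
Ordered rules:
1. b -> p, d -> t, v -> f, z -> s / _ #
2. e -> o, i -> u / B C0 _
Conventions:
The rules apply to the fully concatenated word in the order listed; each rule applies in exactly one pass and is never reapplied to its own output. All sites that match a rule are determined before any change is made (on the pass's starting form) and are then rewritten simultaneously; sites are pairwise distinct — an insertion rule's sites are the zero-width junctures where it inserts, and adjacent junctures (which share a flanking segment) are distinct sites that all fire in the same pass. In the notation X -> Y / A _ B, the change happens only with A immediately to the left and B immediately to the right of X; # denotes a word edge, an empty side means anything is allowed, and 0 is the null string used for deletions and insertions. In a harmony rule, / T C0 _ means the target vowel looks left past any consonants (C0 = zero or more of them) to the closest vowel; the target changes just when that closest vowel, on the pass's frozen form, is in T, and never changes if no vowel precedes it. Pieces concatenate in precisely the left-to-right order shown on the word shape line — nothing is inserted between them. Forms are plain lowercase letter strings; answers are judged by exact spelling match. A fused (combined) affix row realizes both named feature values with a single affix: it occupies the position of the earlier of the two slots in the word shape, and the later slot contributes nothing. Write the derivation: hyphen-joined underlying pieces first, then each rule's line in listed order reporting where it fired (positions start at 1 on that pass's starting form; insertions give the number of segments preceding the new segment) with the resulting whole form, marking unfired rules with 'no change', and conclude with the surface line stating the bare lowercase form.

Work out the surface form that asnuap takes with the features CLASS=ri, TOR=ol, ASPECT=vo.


underlying: asnuap-kat-p-mi
1. b -> p, d -> t, v -> f, z -> s / _ #: no change
2. e -> o, i -> u / B C0 _: fires at position(s) 12: asnuapkatpmu
surface: asnuapkatpmu


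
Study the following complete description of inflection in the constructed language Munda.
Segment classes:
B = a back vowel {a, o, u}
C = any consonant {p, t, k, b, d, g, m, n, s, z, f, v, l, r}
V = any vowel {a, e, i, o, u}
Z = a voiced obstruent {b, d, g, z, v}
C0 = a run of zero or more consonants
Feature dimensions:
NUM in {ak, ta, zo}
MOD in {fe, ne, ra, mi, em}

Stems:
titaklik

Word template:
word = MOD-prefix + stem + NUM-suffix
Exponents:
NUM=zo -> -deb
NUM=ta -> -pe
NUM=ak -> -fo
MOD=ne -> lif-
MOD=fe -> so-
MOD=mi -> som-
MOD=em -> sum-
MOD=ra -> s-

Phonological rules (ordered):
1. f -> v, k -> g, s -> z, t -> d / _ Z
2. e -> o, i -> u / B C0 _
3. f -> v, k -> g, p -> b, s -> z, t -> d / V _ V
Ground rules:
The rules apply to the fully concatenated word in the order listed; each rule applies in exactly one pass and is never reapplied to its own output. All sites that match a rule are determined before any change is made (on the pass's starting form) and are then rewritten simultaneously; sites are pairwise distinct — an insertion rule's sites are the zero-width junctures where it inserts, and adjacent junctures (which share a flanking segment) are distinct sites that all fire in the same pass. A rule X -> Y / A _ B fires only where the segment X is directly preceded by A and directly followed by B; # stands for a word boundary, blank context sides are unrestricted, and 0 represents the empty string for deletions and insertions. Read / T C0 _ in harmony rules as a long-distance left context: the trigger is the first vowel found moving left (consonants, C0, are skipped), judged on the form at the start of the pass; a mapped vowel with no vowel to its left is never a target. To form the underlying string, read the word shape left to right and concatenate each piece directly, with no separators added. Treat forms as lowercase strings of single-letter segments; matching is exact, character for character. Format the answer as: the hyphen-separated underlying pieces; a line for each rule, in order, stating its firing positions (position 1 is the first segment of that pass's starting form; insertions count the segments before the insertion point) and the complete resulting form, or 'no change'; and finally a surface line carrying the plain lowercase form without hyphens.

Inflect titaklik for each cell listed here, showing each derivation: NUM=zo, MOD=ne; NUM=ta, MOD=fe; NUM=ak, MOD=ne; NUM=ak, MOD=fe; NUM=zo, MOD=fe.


cell NUM=zo, MOD=ne:
underlying: lif-titaklik-deb
1. f -> v, k -> g, s -> z, t -> d / _ Z: fires at position(s) 11: liftitakligdeb
2. e -> o, i -> u / B C0 _: fires at position(s) 10: liftitaklugdeb
3. f -> v, k -> g, p -> b, s -> z, t -> d / V _ V: fires at position(s) 6: liftidaklugdeb
surface: liftidaklugdeb

cell NUM=ta, MOD=fe:
underlying: so-titaklik-pe
1. f -> v, k -> g, s -> z, t -> d / _ Z: no change
2. e -> o, i -> u / B C0 _: fires at position(s) 4, 9: sotutaklukpe
3. f -> v, k -> g, p -> b, s -> z, t -> d / V _ V: fires at position(s) 3, 5: sodudaklukpe
surface: sodudaklukpe

cell NUM=ak, MOD=ne:
underlying: lif-titaklik-fo
1. f -> v, k -> g, s -> z, t -> d / _ Z: no change
2. e -> o, i -> u / B C0 _: fires at position(s) 10: liftitaklukfo
3. f -> v, k -> g, p -> b, s -> z, t -> d / V _ V: fires at position(s) 6: liftidaklukfo
surface: liftidaklukfo

cell NUM=ak, MOD=fe:
underlying: so-titaklik-fo
1. f -> v, k -> g, s -> z, t -> d / _ Z: no change
2. e -> o, i -> u / B C0 _: fires at position(s) 4, 9: sotutaklukfo
3. f -> v, k -> g, p -> b, s -> z, t -> d / V _ V: fires at position(s) 3, 5: sodudaklukfo
surface: sodudaklukfo

cell NUM=zo, MOD=fe:
underlying: so-titaklik-deb
1. f -> v, k -> g, s -> z, t -> d / _ Z: fires at position(s) 10: sotitakligdeb
2. e -> o, i -> u / B C0 _: fires at position(s) 4, 9: sotutaklugdeb
3. f -> v, k -> g, p -> b, s -> z, t -> d / V _ V: fires at position(s) 3, 5: sodudaklugdeb
surface: sodudaklugdeb


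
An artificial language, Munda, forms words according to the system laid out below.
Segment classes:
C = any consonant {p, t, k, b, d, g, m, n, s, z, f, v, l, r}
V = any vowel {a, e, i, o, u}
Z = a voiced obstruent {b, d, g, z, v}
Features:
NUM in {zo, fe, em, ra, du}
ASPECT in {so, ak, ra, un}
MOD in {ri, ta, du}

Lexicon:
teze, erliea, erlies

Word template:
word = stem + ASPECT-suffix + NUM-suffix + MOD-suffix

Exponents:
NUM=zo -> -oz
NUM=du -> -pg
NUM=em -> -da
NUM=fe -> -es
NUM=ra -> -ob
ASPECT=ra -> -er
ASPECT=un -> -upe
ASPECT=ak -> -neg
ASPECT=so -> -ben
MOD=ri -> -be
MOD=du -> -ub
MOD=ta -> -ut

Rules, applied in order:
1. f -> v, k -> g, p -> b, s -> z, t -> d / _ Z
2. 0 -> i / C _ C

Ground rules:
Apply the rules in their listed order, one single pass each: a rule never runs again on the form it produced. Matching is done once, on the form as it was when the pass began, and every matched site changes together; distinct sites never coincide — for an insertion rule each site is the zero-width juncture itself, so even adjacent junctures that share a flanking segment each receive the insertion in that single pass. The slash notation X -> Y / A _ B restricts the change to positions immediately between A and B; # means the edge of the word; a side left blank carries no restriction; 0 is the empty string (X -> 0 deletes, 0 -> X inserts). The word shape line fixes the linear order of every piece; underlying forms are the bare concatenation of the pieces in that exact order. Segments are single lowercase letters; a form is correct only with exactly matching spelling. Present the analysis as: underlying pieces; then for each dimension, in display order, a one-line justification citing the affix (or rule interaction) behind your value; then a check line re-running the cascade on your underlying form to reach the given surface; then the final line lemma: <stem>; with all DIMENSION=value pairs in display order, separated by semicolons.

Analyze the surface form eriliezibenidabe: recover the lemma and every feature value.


underlying: erlies-ben-da-be
NUM=em - signalled by the affix -da
ASPECT=so - signalled by the affix -ben
MOD=ri - signalled by the affix -be
check: erliesbendabe -> erliezbendabe -> eriliezibenidabe
lemma: erlies; NUM=em; ASPECT=so; MOD=ri


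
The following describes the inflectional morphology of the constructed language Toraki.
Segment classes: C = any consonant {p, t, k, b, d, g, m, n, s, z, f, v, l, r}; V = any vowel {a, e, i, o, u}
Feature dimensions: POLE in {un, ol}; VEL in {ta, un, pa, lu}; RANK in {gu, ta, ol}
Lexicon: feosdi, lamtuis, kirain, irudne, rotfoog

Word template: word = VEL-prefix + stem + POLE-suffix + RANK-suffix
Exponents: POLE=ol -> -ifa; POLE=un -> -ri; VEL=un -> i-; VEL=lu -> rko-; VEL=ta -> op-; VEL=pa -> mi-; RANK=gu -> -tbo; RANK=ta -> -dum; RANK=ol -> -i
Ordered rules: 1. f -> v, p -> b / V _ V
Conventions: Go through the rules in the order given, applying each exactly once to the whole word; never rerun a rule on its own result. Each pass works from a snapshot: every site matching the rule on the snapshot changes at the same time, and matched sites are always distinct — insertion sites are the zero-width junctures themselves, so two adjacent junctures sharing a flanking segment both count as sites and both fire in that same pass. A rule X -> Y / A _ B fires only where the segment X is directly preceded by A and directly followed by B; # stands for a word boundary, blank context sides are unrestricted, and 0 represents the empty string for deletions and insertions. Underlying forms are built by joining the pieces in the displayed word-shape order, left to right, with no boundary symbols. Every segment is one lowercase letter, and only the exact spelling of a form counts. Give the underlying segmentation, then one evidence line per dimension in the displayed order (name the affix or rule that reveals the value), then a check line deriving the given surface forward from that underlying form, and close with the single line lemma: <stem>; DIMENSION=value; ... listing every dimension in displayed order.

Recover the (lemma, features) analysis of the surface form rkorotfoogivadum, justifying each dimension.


underlying: rko-rotfoog-ifa-dum
POLE=ol - signalled by the affix -ifa
VEL=lu - signalled by the affix rko-
RANK=ta - signalled by the affix -dum
check: rkorotfoogifadum -> rkorotfoogivadum
lemma: rotfoog; POLE=ol; VEL=lu; RANK=ta


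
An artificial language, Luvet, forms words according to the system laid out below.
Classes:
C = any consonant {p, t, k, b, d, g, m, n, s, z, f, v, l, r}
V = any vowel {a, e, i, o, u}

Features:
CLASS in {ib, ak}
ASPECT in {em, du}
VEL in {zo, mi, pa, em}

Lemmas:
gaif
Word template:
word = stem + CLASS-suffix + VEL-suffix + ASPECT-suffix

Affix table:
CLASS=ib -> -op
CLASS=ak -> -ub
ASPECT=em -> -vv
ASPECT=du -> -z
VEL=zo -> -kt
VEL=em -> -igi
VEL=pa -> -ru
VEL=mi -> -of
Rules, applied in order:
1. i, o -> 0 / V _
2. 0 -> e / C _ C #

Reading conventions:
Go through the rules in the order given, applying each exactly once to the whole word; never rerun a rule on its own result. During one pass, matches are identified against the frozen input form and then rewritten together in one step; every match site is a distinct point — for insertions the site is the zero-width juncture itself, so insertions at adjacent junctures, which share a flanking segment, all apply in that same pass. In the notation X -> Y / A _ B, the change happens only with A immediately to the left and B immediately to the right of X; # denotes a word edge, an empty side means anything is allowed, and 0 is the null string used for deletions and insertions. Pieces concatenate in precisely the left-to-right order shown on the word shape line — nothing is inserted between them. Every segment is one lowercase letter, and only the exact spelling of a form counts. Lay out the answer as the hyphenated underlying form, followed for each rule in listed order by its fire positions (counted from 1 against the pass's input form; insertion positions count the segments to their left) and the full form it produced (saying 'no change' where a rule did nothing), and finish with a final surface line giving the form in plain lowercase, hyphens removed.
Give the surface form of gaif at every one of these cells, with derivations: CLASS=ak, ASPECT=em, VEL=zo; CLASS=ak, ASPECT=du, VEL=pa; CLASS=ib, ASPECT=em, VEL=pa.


cell CLASS=ak, ASPECT=em, VEL=zo:
underlying: gaif-ub-kt-vv
1. i, o -> 0 / V _: fires at position(s) 3: gafubktvv
2. 0 -> e / C _ C #: inserts after position(s) 8: gafubktvev
surface: gafubktvev

cell CLASS=ak, ASPECT=du, VEL=pa:
underlying: gaif-ub-ru-z
1. i, o -> 0 / V _: fires at position(s) 3: gafubruz
2. 0 -> e / C _ C #: no change
surface: gafubruz

cell CLASS=ib, ASPECT=em, VEL=pa:
underlying: gaif-op-ru-vv
1. i, o -> 0 / V _: fires at position(s) 3: gafopruvv
2. 0 -> e / C _ C #: inserts after position(s) 8: gafopruvev
surface: gafopruvev


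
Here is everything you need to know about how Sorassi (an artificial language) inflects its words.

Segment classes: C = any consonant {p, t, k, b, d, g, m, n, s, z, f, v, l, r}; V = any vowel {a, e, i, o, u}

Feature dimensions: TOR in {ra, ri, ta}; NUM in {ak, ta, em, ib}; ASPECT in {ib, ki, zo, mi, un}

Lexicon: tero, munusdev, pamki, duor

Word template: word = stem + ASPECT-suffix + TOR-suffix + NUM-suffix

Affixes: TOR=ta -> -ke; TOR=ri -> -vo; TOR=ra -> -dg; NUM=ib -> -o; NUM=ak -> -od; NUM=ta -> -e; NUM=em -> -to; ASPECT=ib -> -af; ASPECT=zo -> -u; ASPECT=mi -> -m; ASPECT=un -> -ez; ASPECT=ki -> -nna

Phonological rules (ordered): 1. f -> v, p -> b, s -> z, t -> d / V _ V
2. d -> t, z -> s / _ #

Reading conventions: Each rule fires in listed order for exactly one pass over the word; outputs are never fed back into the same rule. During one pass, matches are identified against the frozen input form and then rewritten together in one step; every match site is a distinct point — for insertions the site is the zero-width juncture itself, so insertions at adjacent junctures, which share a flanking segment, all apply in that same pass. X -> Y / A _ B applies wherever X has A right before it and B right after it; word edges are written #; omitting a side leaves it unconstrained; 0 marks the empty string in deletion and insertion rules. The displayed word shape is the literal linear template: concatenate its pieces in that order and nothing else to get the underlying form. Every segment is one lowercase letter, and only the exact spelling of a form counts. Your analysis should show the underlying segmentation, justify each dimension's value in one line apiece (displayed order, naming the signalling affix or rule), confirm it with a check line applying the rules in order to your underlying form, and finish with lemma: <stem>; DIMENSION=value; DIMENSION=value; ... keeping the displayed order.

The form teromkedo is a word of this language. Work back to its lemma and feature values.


underlying: tero-m-ke-to
TOR=ta - signalled by the affix -ke
NUM=em - signalled by the affix -to
ASPECT=mi - signalled by the affix -m
check: teromketo -> teromkedo -> teromkedo
lemma: tero; TOR=ta; NUM=em; ASPECT=mi


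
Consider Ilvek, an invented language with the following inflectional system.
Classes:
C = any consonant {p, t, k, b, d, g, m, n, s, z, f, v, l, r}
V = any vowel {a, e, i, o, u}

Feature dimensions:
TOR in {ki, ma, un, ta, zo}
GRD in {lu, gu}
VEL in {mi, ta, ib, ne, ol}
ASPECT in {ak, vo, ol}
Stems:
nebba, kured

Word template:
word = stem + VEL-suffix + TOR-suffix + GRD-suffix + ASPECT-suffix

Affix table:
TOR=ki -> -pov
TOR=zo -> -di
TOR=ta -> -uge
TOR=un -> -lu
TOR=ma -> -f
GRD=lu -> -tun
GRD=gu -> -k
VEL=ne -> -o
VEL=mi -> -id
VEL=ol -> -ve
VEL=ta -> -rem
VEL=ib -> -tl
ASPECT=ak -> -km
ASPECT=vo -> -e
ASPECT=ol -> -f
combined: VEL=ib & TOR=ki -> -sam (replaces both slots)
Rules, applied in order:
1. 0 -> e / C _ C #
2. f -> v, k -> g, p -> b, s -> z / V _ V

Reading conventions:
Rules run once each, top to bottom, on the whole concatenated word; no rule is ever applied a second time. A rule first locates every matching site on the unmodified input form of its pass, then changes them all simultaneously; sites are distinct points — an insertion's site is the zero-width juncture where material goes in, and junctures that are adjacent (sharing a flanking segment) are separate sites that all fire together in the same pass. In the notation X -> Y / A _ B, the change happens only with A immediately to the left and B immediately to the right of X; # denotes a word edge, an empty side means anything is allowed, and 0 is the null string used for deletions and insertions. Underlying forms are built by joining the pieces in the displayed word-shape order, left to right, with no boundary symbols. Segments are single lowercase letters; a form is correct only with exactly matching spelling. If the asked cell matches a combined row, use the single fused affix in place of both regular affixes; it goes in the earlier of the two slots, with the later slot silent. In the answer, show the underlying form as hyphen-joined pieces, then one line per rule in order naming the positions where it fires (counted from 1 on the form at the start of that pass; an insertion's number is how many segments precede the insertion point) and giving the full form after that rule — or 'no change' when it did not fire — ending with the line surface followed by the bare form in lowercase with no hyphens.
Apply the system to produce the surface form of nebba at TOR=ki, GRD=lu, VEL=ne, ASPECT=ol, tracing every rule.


underlying: nebba-o-pov-tun-f
1. 0 -> e / C _ C #: inserts after position(s) 12: nebbaopovtunef
2. f -> v, k -> g, p -> b, s -> z / V _ V: fires at position(s) 7: nebbaobovtunef
surface: nebbaobovtunef
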